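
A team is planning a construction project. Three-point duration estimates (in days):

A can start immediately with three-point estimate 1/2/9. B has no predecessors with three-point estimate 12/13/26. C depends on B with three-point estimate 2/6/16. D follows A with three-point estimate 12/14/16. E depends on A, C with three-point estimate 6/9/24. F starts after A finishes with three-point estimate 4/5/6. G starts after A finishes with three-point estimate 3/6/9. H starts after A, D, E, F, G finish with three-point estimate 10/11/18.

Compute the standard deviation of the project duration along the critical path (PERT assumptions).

4.65 days

te_A = (1 + 4·2 + 9)/6 = 18/6 = 3; σ²_A = ((9−1)/6)² = 1.778
te_B = (12 + 4·13 + 26)/6 = 90/6 = 15; σ²_B = ((26−12)/6)² = 5.444
te_C = (2 + 4·6 + 16)/6 = 42/6 = 7; σ²_C = ((16−2)/6)² = 5.444
te_D = (12 + 4·14 + 16)/6 = 84/6 = 14; σ²_D = ((16−12)/6)² = 0.444
te_E = (6 + 4·9 + 24)/6 = 66/6 = 11; σ²_E = ((24−6)/6)² = 9.000
te_F = (4 + 4·5 + 6)/6 = 30/6 = 5; σ²_F = ((6−4)/6)² = 0.111
te_G = (3 + 4·6 + 9)/6 = 36/6 = 6; σ²_G = ((9−3)/6)² = 1.000
te_H = (10 + 4·11 + 18)/6 = 72/6 = 12; σ²_H = ((18−10)/6)² = 1.778

Forward pass:
ES_A = 0; EF_A = 3
ES_B = 0; EF_B = 15
ES_C = 15; EF_C = 15+7 = 22
ES_D = 3; EF_D = 3+14 = 17
ES_E = max(EF_A=3, EF_C=22) = 22; EF_E = 22+11 = 33
ES_F = 3; EF_F = 3+5 = 8
ES_G = 3; EF_G = 3+6 = 9
ES_H = max(EF_A=3, EF_D=17, EF_E=33, EF_F=8, EF_G=9) = 33; EF_H = 33+12 = 45
Expected project duration μ = 45 days. Critical path: B → C → E → H.

Variance along critical path = 5.444 + 5.444 + 9.000 + 1.778 = 21.667
σ = √21.667 = 4.655 days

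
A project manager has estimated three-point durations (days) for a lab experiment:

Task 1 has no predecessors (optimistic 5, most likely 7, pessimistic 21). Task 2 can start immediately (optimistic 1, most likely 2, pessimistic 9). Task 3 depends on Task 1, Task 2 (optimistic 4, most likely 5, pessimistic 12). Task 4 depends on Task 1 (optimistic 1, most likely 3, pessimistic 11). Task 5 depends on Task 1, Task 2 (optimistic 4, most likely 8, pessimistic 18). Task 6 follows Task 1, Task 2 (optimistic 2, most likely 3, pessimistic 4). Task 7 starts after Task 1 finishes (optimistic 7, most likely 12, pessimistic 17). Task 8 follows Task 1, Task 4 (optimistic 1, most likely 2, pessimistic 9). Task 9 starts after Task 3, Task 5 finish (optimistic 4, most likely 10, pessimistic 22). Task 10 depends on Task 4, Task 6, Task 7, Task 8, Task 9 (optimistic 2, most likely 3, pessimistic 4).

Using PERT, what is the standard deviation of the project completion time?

te_Task 1 = (5 + 4·7 + 21)/6 = 54/6 = 9; σ²_Task 1 = ((21−5)/6)² = 7.111
te_Task 2 = (1 + 4·2 + 9)/6 = 18/6 = 3; σ²_Task 2 = ((9−1)/6)² = 1.778
te_Task 3 = (4 + 4·5 + 12)/6 = 36/6 = 6; σ²_Task 3 = ((12−4)/6)² = 1.778
te_Task 4 = (1 + 4·3 + 11)/6 = 24/6 = 4; σ²_Task 4 = ((11−1)/6)² = 2.778
te_Task 5 = (4 + 4·8 + 18)/6 = 54/6 = 9; σ²_Task 5 = ((18−4)/6)² = 5.444
te_Task 6 = (2 + 4·3 + 4)/6 = 18/6 = 3; σ²_Task 6 = ((4−2)/6)² = 0.111
te_Task 7 = (7 + 4·12 + 17)/6 = 72/6 = 12; σ²_Task 7 = ((17−7)/6)² = 2.778
te_Task 8 = (1 + 4·2 + 9)/6 = 18/6 = 3; σ²_Task 8 = ((9−1)/6)² = 1.778
te_Task 9 = (4 + 4·10 + 22)/6 = 66/6 = 11; σ²_Task 9 = ((22−4)/6)² = 9.000
te_Task 10 = (2 + 4·3 + 4)/6 = 18/6 = 3; σ²_Task 10 = ((4−2)/6)² = 0.111

Forward pass:
ES_Task 1 = 0; EF_Task 1 = 9
ES_Task 2 = 0; EF_Task 2 = 3
ES_Task 3 = max(EF_Task 1=9, EF_Task 2=3) = 9; EF_Task 3 = 9+6 = 15
ES_Task 4 = 9; EF_Task 4 = 9+4 = 13
ES_Task 5 = max(EF_Task 1=9, EF_Task 2=3) = 9; EF_Task 5 = 9+9 = 18
ES_Task 6 = max(EF_Task 1=9, EF_Task 2=3) = 9; EF_Task 6 = 9+3 = 12
ES_Task 7 = 9; EF_Task 7 = 9+12 = 21
ES_Task 8 = max(EF_Task 1=9, EF_Task 4=13) = 13; EF_Task 8 = 13+3 = 16
ES_Task 9 = max(EF_Task 3=15, EF_Task 5=18) = 18; EF_Task 9 = 18+11 = 29
ES_Task 10 = max(EF_Task 4=13, EF_Task 6=12, EF_Task 7=21, EF_Task 8=16, EF_Task 9=29) = 29; EF_Task 10 = 29+3 = 32
Expected project duration μ = 32 days. Critical path: Task 1 → Task 5 → Task 9 → Task 10.

Variance along critical path = 7.111 + 5.444 + 9.000 + 0.111 = 21.667
σ = √21.667 = 4.655 days

4.65 days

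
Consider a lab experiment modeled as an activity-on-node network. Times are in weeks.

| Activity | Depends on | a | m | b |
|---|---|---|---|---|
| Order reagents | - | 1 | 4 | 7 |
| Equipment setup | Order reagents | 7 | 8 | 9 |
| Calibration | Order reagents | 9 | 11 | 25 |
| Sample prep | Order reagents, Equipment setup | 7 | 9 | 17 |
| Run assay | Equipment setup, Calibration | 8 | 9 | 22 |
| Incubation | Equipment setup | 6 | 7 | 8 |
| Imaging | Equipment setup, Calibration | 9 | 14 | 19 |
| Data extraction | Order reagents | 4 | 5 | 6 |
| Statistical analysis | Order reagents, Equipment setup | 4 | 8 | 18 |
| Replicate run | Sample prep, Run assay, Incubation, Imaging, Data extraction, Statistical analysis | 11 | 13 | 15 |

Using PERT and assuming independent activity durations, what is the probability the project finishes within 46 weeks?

0.724

te_Order reagents = (1 + 4·4 + 7)/6 = 24/6 = 4; σ²_Order reagents = ((7−1)/6)² = 1.000
te_Equipment setup = (7 + 4·8 + 9)/6 = 48/6 = 8; σ²_Equipment setup = ((9−7)/6)² = 0.111
te_Calibration = (9 + 4·11 + 25)/6 = 78/6 = 13; σ²_Calibration = ((25−9)/6)² = 7.111
te_Sample prep = (7 + 4·9 + 17)/6 = 60/6 = 10; σ²_Sample prep = ((17−7)/6)² = 2.778
te_Run assay = (8 + 4·9 + 22)/6 = 66/6 = 11; σ²_Run assay = ((22−8)/6)² = 5.444
te_Incubation = (6 + 4·7 + 8)/6 = 42/6 = 7; σ²_Incubation = ((8−6)/6)² = 0.111
te_Imaging = (9 + 4·14 + 19)/6 = 84/6 = 14; σ²_Imaging = ((19−9)/6)² = 2.778
te_Data extraction = (4 + 4·5 + 6)/6 = 30/6 = 5; σ²_Data extraction = ((6−4)/6)² = 0.111
te_Statistical analysis = (4 + 4·8 + 18)/6 = 54/6 = 9; σ²_Statistical analysis = ((18−4)/6)² = 5.444
te_Replicate run = (11 + 4·13 + 15)/6 = 78/6 = 13; σ²_Replicate run = ((15−11)/6)² = 0.444

Forward pass:
ES_Order reagents = 0; EF_Order reagents = 4
ES_Equipment setup = 4; EF_Equipment setup = 4+8 = 12
ES_Calibration = 4; EF_Calibration = 4+13 = 17
ES_Sample prep = max(EF_Order reagents=4, EF_Equipment setup=12) = 12; EF_Sample prep = 12+10 = 22
ES_Run assay = max(EF_Equipment setup=12, EF_Calibration=17) = 17; EF_Run assay = 17+11 = 28
ES_Incubation = 12; EF_Incubation = 12+7 = 19
ES_Imaging = max(EF_Equipment setup=12, EF_Calibration=17) = 17; EF_Imaging = 17+14 = 31
ES_Data extraction = 4; EF_Data extraction = 4+5 = 9
ES_Statistical analysis = max(EF_Order reagents=4, EF_Equipment setup=12) = 12; EF_Statistical analysis = 12+9 = 21
ES_Replicate run = max(EF_Sample prep=22, EF_Run assay=28, EF_Incubation=19, EF_Imaging=31, EF_Data extraction=9, EF_Statistical analysis=21) = 31; EF_Replicate run = 31+13 = 44
Expected project duration μ = 44 weeks. Critical path: Order reagents → Calibration → Imaging → Replicate run.

Variance along critical path = 1.000 + 7.111 + 2.778 + 0.444 = 11.333; σ = √11.333 = 3.367 weeks.
Z = (46 − 44) / 3.367 = 0.594
P(T ≤ 46) = Φ(0.594) ≈ 0.724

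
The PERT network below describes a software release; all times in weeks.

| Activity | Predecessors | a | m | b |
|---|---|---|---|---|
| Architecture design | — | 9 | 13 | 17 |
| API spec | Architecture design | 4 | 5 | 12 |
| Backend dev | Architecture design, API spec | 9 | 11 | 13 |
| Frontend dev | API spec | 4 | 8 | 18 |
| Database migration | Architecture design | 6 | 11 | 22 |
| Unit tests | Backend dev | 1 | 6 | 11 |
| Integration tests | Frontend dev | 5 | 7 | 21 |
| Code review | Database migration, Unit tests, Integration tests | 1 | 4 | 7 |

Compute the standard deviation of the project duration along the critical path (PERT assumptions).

4.14 weeks

te_Architecture design = (9 + 4·13 + 17)/6 = 78/6 = 13; σ²_Architecture design = ((17−9)/6)² = 1.778
te_API spec = (4 + 4·5 + 12)/6 = 36/6 = 6; σ²_API spec = ((12−4)/6)² = 1.778
te_Backend dev = (9 + 4·11 + 13)/6 = 66/6 = 11; σ²_Backend dev = ((13−9)/6)² = 0.444
te_Frontend dev = (4 + 4·8 + 18)/6 = 54/6 = 9; σ²_Frontend dev = ((18−4)/6)² = 5.444
te_Database migration = (6 + 4·11 + 22)/6 = 72/6 = 12; σ²_Database migration = ((22−6)/6)² = 7.111
te_Unit tests = (1 + 4·6 + 11)/6 = 36/6 = 6; σ²_Unit tests = ((11−1)/6)² = 2.778
te_Integration tests = (5 + 4·7 + 21)/6 = 54/6 = 9; σ²_Integration tests = ((21−5)/6)² = 7.111
te_Code review = (1 + 4·4 + 7)/6 = 24/6 = 4; σ²_Code review = ((7−1)/6)² = 1.000

Forward pass:
ES_Architecture design = 0; EF_Architecture design = 13
ES_API spec = 13; EF_API spec = 13+6 = 19
ES_Backend dev = max(EF_Architecture design=13, EF_API spec=19) = 19; EF_Backend dev = 19+11 = 30
ES_Frontend dev = 19; EF_Frontend dev = 19+9 = 28
ES_Database migration = 13; EF_Database migration = 13+12 = 25
ES_Unit tests = 30; EF_Unit tests = 30+6 = 36
ES_Integration tests = 28; EF_Integration tests = 28+9 = 37
ES_Code review = max(EF_Database migration=25, EF_Unit tests=36, EF_Integration tests=37) = 37; EF_Code review = 37+4 = 41
Expected project duration μ = 41 weeks. Critical path: Architecture design → API spec → Frontend dev → Integration tests → Code review.

Variance along critical path = 1.778 + 1.778 + 5.444 + 7.111 + 1.000 = 17.111
σ = √17.111 = 4.137 weeks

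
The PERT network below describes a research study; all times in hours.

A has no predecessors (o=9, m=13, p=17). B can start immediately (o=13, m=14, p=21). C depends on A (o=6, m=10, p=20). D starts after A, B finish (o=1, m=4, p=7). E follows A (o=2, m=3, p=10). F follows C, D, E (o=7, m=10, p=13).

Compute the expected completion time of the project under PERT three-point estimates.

te_A = (9 + 4·13 + 17)/6 = 78/6 = 13
te_B = (13 + 4·14 + 21)/6 = 90/6 = 15
te_C = (6 + 4·10 + 20)/6 = 66/6 = 11
te_D = (1 + 4·4 + 7)/6 = 24/6 = 4
te_E = (2 + 4·3 + 10)/6 = 24/6 = 4
te_F = (7 + 4·10 + 13)/6 = 60/6 = 10

Forward pass:
ES_A = 0; EF_A = 13
ES_B = 0; EF_B = 15
ES_C = 13; EF_C = 13+11 = 24
ES_D = max(EF_A=13, EF_B=15) = 15; EF_D = 15+4 = 19
ES_E = 13; EF_E = 13+4 = 17
ES_F = max(EF_C=24, EF_D=19, EF_E=17) = 24; EF_F = 24+10 = 34
Expected project duration μ = 34 hours. Critical path: A → C → F.

34 hours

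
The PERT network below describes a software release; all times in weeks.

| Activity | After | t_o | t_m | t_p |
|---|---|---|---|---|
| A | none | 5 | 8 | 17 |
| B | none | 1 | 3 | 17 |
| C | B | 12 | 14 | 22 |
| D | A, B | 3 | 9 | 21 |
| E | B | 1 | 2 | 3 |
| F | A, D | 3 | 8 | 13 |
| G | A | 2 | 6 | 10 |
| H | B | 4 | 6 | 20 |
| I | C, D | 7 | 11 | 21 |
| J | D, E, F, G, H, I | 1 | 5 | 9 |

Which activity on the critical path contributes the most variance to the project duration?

B

te_A = (5 + 4·8 + 17)/6 = 54/6 = 9; σ²_A = ((17−5)/6)² = 4.000
te_B = (1 + 4·3 + 17)/6 = 30/6 = 5; σ²_B = ((17−1)/6)² = 7.111
te_C = (12 + 4·14 + 22)/6 = 90/6 = 15; σ²_C = ((22−12)/6)² = 2.778
te_D = (3 + 4·9 + 21)/6 = 60/6 = 10; σ²_D = ((21−3)/6)² = 9.000
te_E = (1 + 4·2 + 3)/6 = 12/6 = 2; σ²_E = ((3−1)/6)² = 0.111
te_F = (3 + 4·8 + 13)/6 = 48/6 = 8; σ²_F = ((13−3)/6)² = 2.778
te_G = (2 + 4·6 + 10)/6 = 36/6 = 6; σ²_G = ((10−2)/6)² = 1.778
te_H = (4 + 4·6 + 20)/6 = 48/6 = 8; σ²_H = ((20−4)/6)² = 7.111
te_I = (7 + 4·11 + 21)/6 = 72/6 = 12; σ²_I = ((21−7)/6)² = 5.444
te_J = (1 + 4·5 + 9)/6 = 30/6 = 5; σ²_J = ((9−1)/6)² = 1.778

Forward pass:
ES_A = 0; EF_A = 9
ES_B = 0; EF_B = 5
ES_C = 5; EF_C = 5+15 = 20
ES_D = max(EF_A=9, EF_B=5) = 9; EF_D = 9+10 = 19
ES_E = 5; EF_E = 5+2 = 7
ES_F = max(EF_A=9, EF_D=19) = 19; EF_F = 19+8 = 27
ES_G = 9; EF_G = 9+6 = 15
ES_H = 5; EF_H = 5+8 = 13
ES_I = max(EF_C=20, EF_D=19) = 20; EF_I = 20+12 = 32
ES_J = max(EF_D=19, EF_E=7, EF_F=27, EF_G=15, EF_H=13, EF_I=32) = 32; EF_J = 32+5 = 37
Expected project duration μ = 37 weeks. Critical path: B → C → I → J.

Variances on critical path: σ²_B=7.111, σ²_C=2.778, σ²_I=5.444, σ²_J=1.778.
Largest is σ²_B = 7.111.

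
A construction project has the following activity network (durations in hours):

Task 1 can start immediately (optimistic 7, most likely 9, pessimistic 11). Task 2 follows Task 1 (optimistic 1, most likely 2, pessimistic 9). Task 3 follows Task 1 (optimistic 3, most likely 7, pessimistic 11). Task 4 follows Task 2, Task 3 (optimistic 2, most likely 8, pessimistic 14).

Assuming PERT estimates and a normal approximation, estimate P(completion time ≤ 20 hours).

0.054

te_Task 1 = (7 + 4·9 + 11)/6 = 54/6 = 9; σ²_Task 1 = ((11−7)/6)² = 0.444
te_Task 2 = (1 + 4·2 + 9)/6 = 18/6 = 3; σ²_Task 2 = ((9−1)/6)² = 1.778
te_Task 3 = (3 + 4·7 + 11)/6 = 42/6 = 7; σ²_Task 3 = ((11−3)/6)² = 1.778
te_Task 4 = (2 + 4·8 + 14)/6 = 48/6 = 8; σ²_Task 4 = ((14−2)/6)² = 4.000

Forward pass:
ES_Task 1 = 0; EF_Task 1 = 9
ES_Task 2 = 9; EF_Task 2 = 9+3 = 12
ES_Task 3 = 9; EF_Task 3 = 9+7 = 16
ES_Task 4 = max(EF_Task 2=12, EF_Task 3=16) = 16; EF_Task 4 = 16+8 = 24
Expected project duration μ = 24 hours. Critical path: Task 1 → Task 3 → Task 4.

Variance along critical path = 0.444 + 1.778 + 4.000 = 6.222; σ = √6.222 = 2.494 hours.
Z = (20 − 24) / 2.494 = -1.604
P(T ≤ 20) = Φ(-1.604) ≈ 0.054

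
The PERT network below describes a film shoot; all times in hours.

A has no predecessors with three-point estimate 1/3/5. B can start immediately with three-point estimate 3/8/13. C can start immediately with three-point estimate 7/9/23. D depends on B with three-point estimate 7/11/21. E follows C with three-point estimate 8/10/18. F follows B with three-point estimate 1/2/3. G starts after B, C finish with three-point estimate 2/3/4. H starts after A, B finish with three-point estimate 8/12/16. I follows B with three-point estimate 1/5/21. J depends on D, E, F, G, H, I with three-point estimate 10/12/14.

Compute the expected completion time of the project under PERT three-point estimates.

34 hours

te_A = (1 + 4·3 + 5)/6 = 18/6 = 3
te_B = (3 + 4·8 + 13)/6 = 48/6 = 8
te_C = (7 + 4·9 + 23)/6 = 66/6 = 11
te_D = (7 + 4·11 + 21)/6 = 72/6 = 12
te_E = (8 + 4·10 + 18)/6 = 66/6 = 11
te_F = (1 + 4·2 + 3)/6 = 12/6 = 2
te_G = (2 + 4·3 + 4)/6 = 18/6 = 3
te_H = (8 + 4·12 + 16)/6 = 72/6 = 12
te_I = (1 + 4·5 + 21)/6 = 42/6 = 7
te_J = (10 + 4·12 + 14)/6 = 72/6 = 12

Forward pass:
ES_A = 0; EF_A = 3
ES_B = 0; EF_B = 8
ES_C = 0; EF_C = 11
ES_D = 8; EF_D = 8+12 = 20
ES_E = 11; EF_E = 11+11 = 22
ES_F = 8; EF_F = 8+2 = 10
ES_G = max(EF_B=8, EF_C=11) = 11; EF_G = 11+3 = 14
ES_H = max(EF_A=3, EF_B=8) = 8; EF_H = 8+12 = 20
ES_I = 8; EF_I = 8+7 = 15
ES_J = max(EF_D=20, EF_E=22, EF_F=10, EF_G=14, EF_H=20, EF_I=15) = 22; EF_J = 22+12 = 34
Expected project duration μ = 34 hours. Critical path: C → E → J.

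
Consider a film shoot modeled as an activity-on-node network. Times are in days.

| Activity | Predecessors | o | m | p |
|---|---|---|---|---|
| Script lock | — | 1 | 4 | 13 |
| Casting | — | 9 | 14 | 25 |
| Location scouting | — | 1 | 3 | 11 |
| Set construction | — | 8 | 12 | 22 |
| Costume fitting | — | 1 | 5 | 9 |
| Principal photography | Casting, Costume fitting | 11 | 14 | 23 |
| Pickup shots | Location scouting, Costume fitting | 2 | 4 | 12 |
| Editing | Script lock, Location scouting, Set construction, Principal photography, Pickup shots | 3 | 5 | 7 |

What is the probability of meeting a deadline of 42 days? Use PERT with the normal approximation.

0.980

te_Script lock = (1 + 4·4 + 13)/6 = 30/6 = 5; σ²_Script lock = ((13−1)/6)² = 4.000
te_Casting = (9 + 4·14 + 25)/6 = 90/6 = 15; σ²_Casting = ((25−9)/6)² = 7.111
te_Location scouting = (1 + 4·3 + 11)/6 = 24/6 = 4; σ²_Location scouting = ((11−1)/6)² = 2.778
te_Set construction = (8 + 4·12 + 22)/6 = 78/6 = 13; σ²_Set construction = ((22−8)/6)² = 5.444
te_Costume fitting = (1 + 4·5 + 9)/6 = 30/6 = 5; σ²_Costume fitting = ((9−1)/6)² = 1.778
te_Principal photography = (11 + 4·14 + 23)/6 = 90/6 = 15; σ²_Principal photography = ((23−11)/6)² = 4.000
te_Pickup shots = (2 + 4·4 + 12)/6 = 30/6 = 5; σ²_Pickup shots = ((12−2)/6)² = 2.778
te_Editing = (3 + 4·5 + 7)/6 = 30/6 = 5; σ²_Editing = ((7−3)/6)² = 0.444

Forward pass:
ES_Script lock = 0; EF_Script lock = 5
ES_Casting = 0; EF_Casting = 15
ES_Location scouting = 0; EF_Location scouting = 4
ES_Set construction = 0; EF_Set construction = 13
ES_Costume fitting = 0; EF_Costume fitting = 5
ES_Principal photography = max(EF_Casting=15, EF_Costume fitting=5) = 15; EF_Principal photography = 15+15 = 30
ES_Pickup shots = max(EF_Location scouting=4, EF_Costume fitting=5) = 5; EF_Pickup shots = 5+5 = 10
ES_Editing = max(EF_Script lock=5, EF_Location scouting=4, EF_Set construction=13, EF_Principal photography=30, EF_Pickup shots=10) = 30; EF_Editing = 30+5 = 35
Expected project duration μ = 35 days. Critical path: Casting → Principal photography → Editing.

Variance along critical path = 7.111 + 4.000 + 0.444 = 11.556; σ = √11.556 = 3.399 days.
Z = (42 − 35) / 3.399 = 2.059
P(T ≤ 42) = Φ(2.059) ≈ 0.980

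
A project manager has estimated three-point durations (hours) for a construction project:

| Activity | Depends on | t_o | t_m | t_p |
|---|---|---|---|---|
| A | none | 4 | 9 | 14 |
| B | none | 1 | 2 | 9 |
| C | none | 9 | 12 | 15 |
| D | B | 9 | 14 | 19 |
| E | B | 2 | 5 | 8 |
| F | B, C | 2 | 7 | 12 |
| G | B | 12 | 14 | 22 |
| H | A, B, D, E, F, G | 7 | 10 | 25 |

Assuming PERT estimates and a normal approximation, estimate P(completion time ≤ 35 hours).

te_A = (4 + 4·9 + 14)/6 = 54/6 = 9; σ²_A = ((14−4)/6)² = 2.778
te_B = (1 + 4·2 + 9)/6 = 18/6 = 3; σ²_B = ((9−1)/6)² = 1.778
te_C = (9 + 4·12 + 15)/6 = 72/6 = 12; σ²_C = ((15−9)/6)² = 1.000
te_D = (9 + 4·14 + 19)/6 = 84/6 = 14; σ²_D = ((19−9)/6)² = 2.778
te_E = (2 + 4·5 + 8)/6 = 30/6 = 5; σ²_E = ((8−2)/6)² = 1.000
te_F = (2 + 4·7 + 12)/6 = 42/6 = 7; σ²_F = ((12−2)/6)² = 2.778
te_G = (12 + 4·14 + 22)/6 = 90/6 = 15; σ²_G = ((22−12)/6)² = 2.778
te_H = (7 + 4·10 + 25)/6 = 72/6 = 12; σ²_H = ((25−7)/6)² = 9.000

Forward pass:
ES_A = 0; EF_A = 9
ES_B = 0; EF_B = 3
ES_C = 0; EF_C = 12
ES_D = 3; EF_D = 3+14 = 17
ES_E = 3; EF_E = 3+5 = 8
ES_F = max(EF_B=3, EF_C=12) = 12; EF_F = 12+7 = 19
ES_G = 3; EF_G = 3+15 = 18
ES_H = max(EF_A=9, EF_B=3, EF_D=17, EF_E=8, EF_F=19, EF_G=18) = 19; EF_H = 19+12 = 31
Expected project duration μ = 31 hours. Critical path: C → F → H.

Variance along critical path = 1.000 + 2.778 + 9.000 = 12.778; σ = √12.778 = 3.575 hours.
Z = (35 − 31) / 3.575 = 1.119
P(T ≤ 35) = Φ(1.119) ≈ 0.868

0.868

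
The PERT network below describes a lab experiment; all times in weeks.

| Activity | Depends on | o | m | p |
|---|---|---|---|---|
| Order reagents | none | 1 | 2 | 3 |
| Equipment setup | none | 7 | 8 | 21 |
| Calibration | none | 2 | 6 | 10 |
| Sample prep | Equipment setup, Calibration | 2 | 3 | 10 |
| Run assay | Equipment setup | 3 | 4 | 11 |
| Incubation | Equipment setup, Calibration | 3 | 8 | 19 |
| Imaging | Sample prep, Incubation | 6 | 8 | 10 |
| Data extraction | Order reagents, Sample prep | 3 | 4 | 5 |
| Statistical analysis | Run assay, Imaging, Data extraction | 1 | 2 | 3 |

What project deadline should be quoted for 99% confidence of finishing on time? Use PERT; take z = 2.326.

te_Order reagents = (1 + 4·2 + 3)/6 = 12/6 = 2; σ²_Order reagents = ((3−1)/6)² = 0.111
te_Equipment setup = (7 + 4·8 + 21)/6 = 60/6 = 10; σ²_Equipment setup = ((21−7)/6)² = 5.444
te_Calibration = (2 + 4·6 + 10)/6 = 36/6 = 6; σ²_Calibration = ((10−2)/6)² = 1.778
te_Sample prep = (2 + 4·3 + 10)/6 = 24/6 = 4; σ²_Sample prep = ((10−2)/6)² = 1.778
te_Run assay = (3 + 4·4 + 11)/6 = 30/6 = 5; σ²_Run assay = ((11−3)/6)² = 1.778
te_Incubation = (3 + 4·8 + 19)/6 = 54/6 = 9; σ²_Incubation = ((19−3)/6)² = 7.111
te_Imaging = (6 + 4·8 + 10)/6 = 48/6 = 8; σ²_Imaging = ((10−6)/6)² = 0.444
te_Data extraction = (3 + 4·4 + 5)/6 = 24/6 = 4; σ²_Data extraction = ((5−3)/6)² = 0.111
te_Statistical analysis = (1 + 4·2 + 3)/6 = 12/6 = 2; σ²_Statistical analysis = ((3−1)/6)² = 0.111

Forward pass:
ES_Order reagents = 0; EF_Order reagents = 2
ES_Equipment setup = 0; EF_Equipment setup = 10
ES_Calibration = 0; EF_Calibration = 6
ES_Sample prep = max(EF_Equipment setup=10, EF_Calibration=6) = 10; EF_Sample prep = 10+4 = 14
ES_Run assay = 10; EF_Run assay = 10+5 = 15
ES_Incubation = max(EF_Equipment setup=10, EF_Calibration=6) = 10; EF_Incubation = 10+9 = 19
ES_Imaging = max(EF_Sample prep=14, EF_Incubation=19) = 19; EF_Imaging = 19+8 = 27
ES_Data extraction = max(EF_Order reagents=2, EF_Sample prep=14) = 14; EF_Data extraction = 14+4 = 18
ES_Statistical analysis = max(EF_Run assay=15, EF_Imaging=27, EF_Data extraction=18) = 27; EF_Statistical analysis = 27+2 = 29
Expected project duration μ = 29 weeks. Critical path: Equipment setup → Incubation → Imaging → Statistical analysis.

Variance along critical path = 5.444 + 7.111 + 0.444 + 0.111 = 13.111; σ = 3.621 weeks.
D = μ + z·σ = 29 + 2.326·3.621 = 37.4 weeks

37.4 weeks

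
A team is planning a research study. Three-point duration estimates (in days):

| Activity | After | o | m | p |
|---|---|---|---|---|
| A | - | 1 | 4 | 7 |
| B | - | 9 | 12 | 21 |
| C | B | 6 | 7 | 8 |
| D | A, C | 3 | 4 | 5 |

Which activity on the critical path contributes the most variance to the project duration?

B

te_A = (1 + 4·4 + 7)/6 = 24/6 = 4; σ²_A = ((7−1)/6)² = 1.000
te_B = (9 + 4·12 + 21)/6 = 78/6 = 13; σ²_B = ((21−9)/6)² = 4.000
te_C = (6 + 4·7 + 8)/6 = 42/6 = 7; σ²_C = ((8−6)/6)² = 0.111
te_D = (3 + 4·4 + 5)/6 = 24/6 = 4; σ²_D = ((5−3)/6)² = 0.111

Forward pass:
ES_A = 0; EF_A = 4
ES_B = 0; EF_B = 13
ES_C = 13; EF_C = 13+7 = 20
ES_D = max(EF_A=4, EF_C=20) = 20; EF_D = 20+4 = 24
Expected project duration μ = 24 days. Critical path: B → C → D.

Variances on critical path: σ²_B=4.000, σ²_C=0.111, σ²_D=0.111.
Largest is σ²_B = 4.000.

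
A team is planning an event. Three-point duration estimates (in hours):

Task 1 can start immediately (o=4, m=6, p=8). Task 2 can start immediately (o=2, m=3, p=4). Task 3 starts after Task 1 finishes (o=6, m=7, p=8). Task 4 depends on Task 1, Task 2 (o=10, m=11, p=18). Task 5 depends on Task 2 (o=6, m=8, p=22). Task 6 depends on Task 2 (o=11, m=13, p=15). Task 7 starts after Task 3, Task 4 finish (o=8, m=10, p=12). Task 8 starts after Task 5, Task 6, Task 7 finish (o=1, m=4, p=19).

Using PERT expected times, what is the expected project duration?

34 hours

te_Task 1 = (4 + 4·6 + 8)/6 = 36/6 = 6
te_Task 2 = (2 + 4·3 + 4)/6 = 18/6 = 3
te_Task 3 = (6 + 4·7 + 8)/6 = 42/6 = 7
te_Task 4 = (10 + 4·11 + 18)/6 = 72/6 = 12
te_Task 5 = (6 + 4·8 + 22)/6 = 60/6 = 10
te_Task 6 = (11 + 4·13 + 15)/6 = 78/6 = 13
te_Task 7 = (8 + 4·10 + 12)/6 = 60/6 = 10
te_Task 8 = (1 + 4·4 + 19)/6 = 36/6 = 6

Forward pass:
ES_Task 1 = 0; EF_Task 1 = 6
ES_Task 2 = 0; EF_Task 2 = 3
ES_Task 3 = 6; EF_Task 3 = 6+7 = 13
ES_Task 4 = max(EF_Task 1=6, EF_Task 2=3) = 6; EF_Task 4 = 6+12 = 18
ES_Task 5 = 3; EF_Task 5 = 3+10 = 13
ES_Task 6 = 3; EF_Task 6 = 3+13 = 16
ES_Task 7 = max(EF_Task 3=13, EF_Task 4=18) = 18; EF_Task 7 = 18+10 = 28
ES_Task 8 = max(EF_Task 5=13, EF_Task 6=16, EF_Task 7=28) = 28; EF_Task 8 = 28+6 = 34
Expected project duration μ = 34 hours. Critical path: Task 1 → Task 4 → Task 7 → Task 8.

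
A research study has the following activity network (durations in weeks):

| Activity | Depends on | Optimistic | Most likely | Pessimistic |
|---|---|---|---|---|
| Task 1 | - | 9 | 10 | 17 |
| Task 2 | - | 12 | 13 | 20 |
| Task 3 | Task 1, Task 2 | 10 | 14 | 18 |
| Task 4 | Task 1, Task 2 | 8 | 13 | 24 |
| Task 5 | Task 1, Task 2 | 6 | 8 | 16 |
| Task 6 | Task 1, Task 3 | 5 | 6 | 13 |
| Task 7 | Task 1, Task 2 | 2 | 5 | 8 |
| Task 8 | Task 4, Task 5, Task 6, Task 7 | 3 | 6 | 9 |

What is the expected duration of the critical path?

41 weeks

te_Task 1 = (9 + 4·10 + 17)/6 = 66/6 = 11
te_Task 2 = (12 + 4·13 + 20)/6 = 84/6 = 14
te_Task 3 = (10 + 4·14 + 18)/6 = 84/6 = 14
te_Task 4 = (8 + 4·13 + 24)/6 = 84/6 = 14
te_Task 5 = (6 + 4·8 + 16)/6 = 54/6 = 9
te_Task 6 = (5 + 4·6 + 13)/6 = 42/6 = 7
te_Task 7 = (2 + 4·5 + 8)/6 = 30/6 = 5
te_Task 8 = (3 + 4·6 + 9)/6 = 36/6 = 6

Forward pass:
ES_Task 1 = 0; EF_Task 1 = 11
ES_Task 2 = 0; EF_Task 2 = 14
ES_Task 3 = max(EF_Task 1=11, EF_Task 2=14) = 14; EF_Task 3 = 14+14 = 28
ES_Task 4 = max(EF_Task 1=11, EF_Task 2=14) = 14; EF_Task 4 = 14+14 = 28
ES_Task 5 = max(EF_Task 1=11, EF_Task 2=14) = 14; EF_Task 5 = 14+9 = 23
ES_Task 6 = max(EF_Task 1=11, EF_Task 3=28) = 28; EF_Task 6 = 28+7 = 35
ES_Task 7 = max(EF_Task 1=11, EF_Task 2=14) = 14; EF_Task 7 = 14+5 = 19
ES_Task 8 = max(EF_Task 4=28, EF_Task 5=23, EF_Task 6=35, EF_Task 7=19) = 35; EF_Task 8 = 35+6 = 41
Expected project duration μ = 41 weeks. Critical path: Task 2 → Task 3 → Task 6 → Task 8.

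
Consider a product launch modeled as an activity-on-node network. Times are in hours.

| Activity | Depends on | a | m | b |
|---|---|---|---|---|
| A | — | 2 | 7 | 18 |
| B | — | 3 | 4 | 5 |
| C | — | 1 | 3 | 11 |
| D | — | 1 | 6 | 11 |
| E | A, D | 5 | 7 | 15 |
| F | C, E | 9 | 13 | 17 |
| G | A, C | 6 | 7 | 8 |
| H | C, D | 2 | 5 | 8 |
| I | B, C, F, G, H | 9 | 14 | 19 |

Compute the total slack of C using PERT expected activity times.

te_A = (2 + 4·7 + 18)/6 = 48/6 = 8
te_B = (3 + 4·4 + 5)/6 = 24/6 = 4
te_C = (1 + 4·3 + 11)/6 = 24/6 = 4
te_D = (1 + 4·6 + 11)/6 = 36/6 = 6
te_E = (5 + 4·7 + 15)/6 = 48/6 = 8
te_F = (9 + 4·13 + 17)/6 = 78/6 = 13
te_G = (6 + 4·7 + 8)/6 = 42/6 = 7
te_H = (2 + 4·5 + 8)/6 = 30/6 = 5
te_I = (9 + 4·14 + 19)/6 = 84/6 = 14

Forward pass:
ES_A = 0; EF_A = 8
ES_B = 0; EF_B = 4
ES_C = 0; EF_C = 4
ES_D = 0; EF_D = 6
ES_E = max(EF_A=8, EF_D=6) = 8; EF_E = 8+8 = 16
ES_F = max(EF_C=4, EF_E=16) = 16; EF_F = 16+13 = 29
ES_G = max(EF_A=8, EF_C=4) = 8; EF_G = 8+7 = 15
ES_H = max(EF_C=4, EF_D=6) = 6; EF_H = 6+5 = 11
ES_I = max(EF_B=4, EF_C=4, EF_F=29, EF_G=15, EF_H=11) = 29; EF_I = 29+14 = 43
Expected project duration μ = 43 hours. Critical path: A → E → F → I.

Backward pass:
LF_I = 43; LS_I = 43−14 = 29
LF_H = LS_I = 29; LS_H = 29−5 = 24
LF_G = LS_I = 29; LS_G = 29−7 = 22
LF_F = LS_I = 29; LS_F = 29−13 = 16
LF_E = LS_F = 16; LS_E = 16−8 = 8
LF_D = min(LS_E=8, LS_H=24) = 8; LS_D = 8−6 = 2
LF_C = min(LS_F=16, LS_G=22, LS_H=24, LS_I=29) = 16; LS_C = 16−4 = 12
LF_B = LS_I = 29; LS_B = 29−4 = 25
LF_A = min(LS_E=8, LS_G=22) = 8; LS_A = 8−8 = 0
Slack_C = LS_C − ES_C = 12 − 0 = 12

12 hours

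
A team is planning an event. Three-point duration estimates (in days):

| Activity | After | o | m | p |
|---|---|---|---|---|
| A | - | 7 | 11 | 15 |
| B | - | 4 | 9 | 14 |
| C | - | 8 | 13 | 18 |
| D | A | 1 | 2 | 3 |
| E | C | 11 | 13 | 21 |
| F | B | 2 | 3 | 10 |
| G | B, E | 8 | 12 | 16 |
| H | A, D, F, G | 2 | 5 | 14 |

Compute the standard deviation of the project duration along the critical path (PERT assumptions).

te_A = (7 + 4·11 + 15)/6 = 66/6 = 11; σ²_A = ((15−7)/6)² = 1.778
te_B = (4 + 4·9 + 14)/6 = 54/6 = 9; σ²_B = ((14−4)/6)² = 2.778
te_C = (8 + 4·13 + 18)/6 = 78/6 = 13; σ²_C = ((18−8)/6)² = 2.778
te_D = (1 + 4·2 + 3)/6 = 12/6 = 2; σ²_D = ((3−1)/6)² = 0.111
te_E = (11 + 4·13 + 21)/6 = 84/6 = 14; σ²_E = ((21−11)/6)² = 2.778
te_F = (2 + 4·3 + 10)/6 = 24/6 = 4; σ²_F = ((10−2)/6)² = 1.778
te_G = (8 + 4·12 + 16)/6 = 72/6 = 12; σ²_G = ((16−8)/6)² = 1.778
te_H = (2 + 4·5 + 14)/6 = 36/6 = 6; σ²_H = ((14−2)/6)² = 4.000

Forward pass:
ES_A = 0; EF_A = 11
ES_B = 0; EF_B = 9
ES_C = 0; EF_C = 13
ES_D = 11; EF_D = 11+2 = 13
ES_E = 13; EF_E = 13+14 = 27
ES_F = 9; EF_F = 9+4 = 13
ES_G = max(EF_B=9, EF_E=27) = 27; EF_G = 27+12 = 39
ES_H = max(EF_A=11, EF_D=13, EF_F=13, EF_G=39) = 39; EF_H = 39+6 = 45
Expected project duration μ = 45 days. Critical path: C → E → G → H.

Variance along critical path = 2.778 + 2.778 + 1.778 + 4.000 = 11.333
σ = √11.333 = 3.367 days

3.37 days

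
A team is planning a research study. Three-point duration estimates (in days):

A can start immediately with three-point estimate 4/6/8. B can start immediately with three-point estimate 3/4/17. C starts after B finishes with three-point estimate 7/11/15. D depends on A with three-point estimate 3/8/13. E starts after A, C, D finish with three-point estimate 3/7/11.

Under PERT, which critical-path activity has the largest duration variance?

te_A = (4 + 4·6 + 8)/6 = 36/6 = 6; σ²_A = ((8−4)/6)² = 0.444
te_B = (3 + 4·4 + 17)/6 = 36/6 = 6; σ²_B = ((17−3)/6)² = 5.444
te_C = (7 + 4·11 + 15)/6 = 66/6 = 11; σ²_C = ((15−7)/6)² = 1.778
te_D = (3 + 4·8 + 13)/6 = 48/6 = 8; σ²_D = ((13−3)/6)² = 2.778
te_E = (3 + 4·7 + 11)/6 = 42/6 = 7; σ²_E = ((11−3)/6)² = 1.778

Forward pass:
ES_A = 0; EF_A = 6
ES_B = 0; EF_B = 6
ES_C = 6; EF_C = 6+11 = 17
ES_D = 6; EF_D = 6+8 = 14
ES_E = max(EF_A=6, EF_C=17, EF_D=14) = 17; EF_E = 17+7 = 24
Expected project duration μ = 24 days. Critical path: B → C → E.

Variances on critical path: σ²_B=5.444, σ²_C=1.778, σ²_E=1.778.
Largest is σ²_B = 5.444.

B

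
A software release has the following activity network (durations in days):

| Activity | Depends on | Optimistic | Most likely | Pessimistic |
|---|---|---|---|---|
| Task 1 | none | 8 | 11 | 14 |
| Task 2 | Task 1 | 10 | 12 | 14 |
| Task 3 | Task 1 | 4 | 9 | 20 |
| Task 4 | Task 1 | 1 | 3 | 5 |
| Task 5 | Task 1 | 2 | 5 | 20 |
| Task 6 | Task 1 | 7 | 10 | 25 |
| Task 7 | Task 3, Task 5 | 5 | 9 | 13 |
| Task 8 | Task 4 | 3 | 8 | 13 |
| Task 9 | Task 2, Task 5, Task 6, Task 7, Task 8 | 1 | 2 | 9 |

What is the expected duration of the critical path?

te_Task 1 = (8 + 4·11 + 14)/6 = 66/6 = 11
te_Task 2 = (10 + 4·12 + 14)/6 = 72/6 = 12
te_Task 3 = (4 + 4·9 + 20)/6 = 60/6 = 10
te_Task 4 = (1 + 4·3 + 5)/6 = 18/6 = 3
te_Task 5 = (2 + 4·5 + 20)/6 = 42/6 = 7
te_Task 6 = (7 + 4·10 + 25)/6 = 72/6 = 12
te_Task 7 = (5 + 4·9 + 13)/6 = 54/6 = 9
te_Task 8 = (3 + 4·8 + 13)/6 = 48/6 = 8
te_Task 9 = (1 + 4·2 + 9)/6 = 18/6 = 3

Forward pass:
ES_Task 1 = 0; EF_Task 1 = 11
ES_Task 2 = 11; EF_Task 2 = 11+12 = 23
ES_Task 3 = 11; EF_Task 3 = 11+10 = 21
ES_Task 4 = 11; EF_Task 4 = 11+3 = 14
ES_Task 5 = 11; EF_Task 5 = 11+7 = 18
ES_Task 6 = 11; EF_Task 6 = 11+12 = 23
ES_Task 7 = max(EF_Task 3=21, EF_Task 5=18) = 21; EF_Task 7 = 21+9 = 30
ES_Task 8 = 14; EF_Task 8 = 14+8 = 22
ES_Task 9 = max(EF_Task 2=23, EF_Task 5=18, EF_Task 6=23, EF_Task 7=30, EF_Task 8=22) = 30; EF_Task 9 = 30+3 = 33
Expected project duration μ = 33 days. Critical path: Task 1 → Task 3 → Task 7 → Task 9.

33 days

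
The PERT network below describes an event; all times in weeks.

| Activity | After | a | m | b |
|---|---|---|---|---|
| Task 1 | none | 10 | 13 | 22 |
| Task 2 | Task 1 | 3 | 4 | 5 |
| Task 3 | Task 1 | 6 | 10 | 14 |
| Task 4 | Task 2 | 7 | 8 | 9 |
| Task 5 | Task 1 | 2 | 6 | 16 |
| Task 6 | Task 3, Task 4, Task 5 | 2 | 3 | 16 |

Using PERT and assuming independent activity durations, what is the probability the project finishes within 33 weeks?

te_Task 1 = (10 + 4·13 + 22)/6 = 84/6 = 14; σ²_Task 1 = ((22−10)/6)² = 4.000
te_Task 2 = (3 + 4·4 + 5)/6 = 24/6 = 4; σ²_Task 2 = ((5−3)/6)² = 0.111
te_Task 3 = (6 + 4·10 + 14)/6 = 60/6 = 10; σ²_Task 3 = ((14−6)/6)² = 1.778
te_Task 4 = (7 + 4·8 + 9)/6 = 48/6 = 8; σ²_Task 4 = ((9−7)/6)² = 0.111
te_Task 5 = (2 + 4·6 + 16)/6 = 42/6 = 7; σ²_Task 5 = ((16−2)/6)² = 5.444
te_Task 6 = (2 + 4·3 + 16)/6 = 30/6 = 5; σ²_Task 6 = ((16−2)/6)² = 5.444

Forward pass:
ES_Task 1 = 0; EF_Task 1 = 14
ES_Task 2 = 14; EF_Task 2 = 14+4 = 18
ES_Task 3 = 14; EF_Task 3 = 14+10 = 24
ES_Task 4 = 18; EF_Task 4 = 18+8 = 26
ES_Task 5 = 14; EF_Task 5 = 14+7 = 21
ES_Task 6 = max(EF_Task 3=24, EF_Task 4=26, EF_Task 5=21) = 26; EF_Task 6 = 26+5 = 31
Expected project duration μ = 31 weeks. Critical path: Task 1 → Task 2 → Task 4 → Task 6.

Variance along critical path = 4.000 + 0.111 + 0.111 + 5.444 = 9.667; σ = √9.667 = 3.109 weeks.
Z = (33 − 31) / 3.109 = 0.643
P(T ≤ 33) = Φ(0.643) ≈ 0.740

0.740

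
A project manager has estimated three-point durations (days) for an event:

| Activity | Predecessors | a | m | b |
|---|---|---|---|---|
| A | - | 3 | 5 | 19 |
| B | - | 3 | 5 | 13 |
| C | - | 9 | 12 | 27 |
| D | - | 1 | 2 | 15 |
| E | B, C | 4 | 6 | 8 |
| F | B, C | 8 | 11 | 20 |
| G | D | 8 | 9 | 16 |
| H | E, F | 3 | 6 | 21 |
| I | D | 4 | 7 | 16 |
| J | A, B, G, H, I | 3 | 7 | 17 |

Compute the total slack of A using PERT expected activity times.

27 days

te_A = (3 + 4·5 + 19)/6 = 42/6 = 7
te_B = (3 + 4·5 + 13)/6 = 36/6 = 6
te_C = (9 + 4·12 + 27)/6 = 84/6 = 14
te_D = (1 + 4·2 + 15)/6 = 24/6 = 4
te_E = (4 + 4·6 + 8)/6 = 36/6 = 6
te_F = (8 + 4·11 + 20)/6 = 72/6 = 12
te_G = (8 + 4·9 + 16)/6 = 60/6 = 10
te_H = (3 + 4·6 + 21)/6 = 48/6 = 8
te_I = (4 + 4·7 + 16)/6 = 48/6 = 8
te_J = (3 + 4·7 + 17)/6 = 48/6 = 8

Forward pass:
ES_A = 0; EF_A = 7
ES_B = 0; EF_B = 6
ES_C = 0; EF_C = 14
ES_D = 0; EF_D = 4
ES_E = max(EF_B=6, EF_C=14) = 14; EF_E = 14+6 = 20
ES_F = max(EF_B=6, EF_C=14) = 14; EF_F = 14+12 = 26
ES_G = 4; EF_G = 4+10 = 14
ES_H = max(EF_E=20, EF_F=26) = 26; EF_H = 26+8 = 34
ES_I = 4; EF_I = 4+8 = 12
ES_J = max(EF_A=7, EF_B=6, EF_G=14, EF_H=34, EF_I=12) = 34; EF_J = 34+8 = 42
Expected project duration μ = 42 days. Critical path: C → F → H → J.

Backward pass:
LF_J = 42; LS_J = 42−8 = 34
LF_I = LS_J = 34; LS_I = 34−8 = 26
LF_H = LS_J = 34; LS_H = 34−8 = 26
LF_G = LS_J = 34; LS_G = 34−10 = 24
LF_F = LS_H = 26; LS_F = 26−12 = 14
LF_E = LS_H = 26; LS_E = 26−6 = 20
LF_D = min(LS_G=24, LS_I=26) = 24; LS_D = 24−4 = 20
LF_C = min(LS_E=20, LS_F=14) = 14; LS_C = 14−14 = 0
LF_B = min(LS_E=20, LS_F=14, LS_J=34) = 14; LS_B = 14−6 = 8
LF_A = LS_J = 34; LS_A = 34−7 = 27
Slack_A = LS_A − ES_A = 27 − 0 = 27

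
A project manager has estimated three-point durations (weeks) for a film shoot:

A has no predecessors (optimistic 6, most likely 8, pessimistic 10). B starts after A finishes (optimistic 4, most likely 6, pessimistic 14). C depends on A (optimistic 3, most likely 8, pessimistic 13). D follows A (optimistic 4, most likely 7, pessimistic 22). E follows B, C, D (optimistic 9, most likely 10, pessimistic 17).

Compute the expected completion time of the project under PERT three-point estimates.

te_A = (6 + 4·8 + 10)/6 = 48/6 = 8
te_B = (4 + 4·6 + 14)/6 = 42/6 = 7
te_C = (3 + 4·8 + 13)/6 = 48/6 = 8
te_D = (4 + 4·7 + 22)/6 = 54/6 = 9
te_E = (9 + 4·10 + 17)/6 = 66/6 = 11

Forward pass:
ES_A = 0; EF_A = 8
ES_B = 8; EF_B = 8+7 = 15
ES_C = 8; EF_C = 8+8 = 16
ES_D = 8; EF_D = 8+9 = 17
ES_E = max(EF_B=15, EF_C=16, EF_D=17) = 17; EF_E = 17+11 = 28
Expected project duration μ = 28 weeks. Critical path: A → D → E.

28 weeks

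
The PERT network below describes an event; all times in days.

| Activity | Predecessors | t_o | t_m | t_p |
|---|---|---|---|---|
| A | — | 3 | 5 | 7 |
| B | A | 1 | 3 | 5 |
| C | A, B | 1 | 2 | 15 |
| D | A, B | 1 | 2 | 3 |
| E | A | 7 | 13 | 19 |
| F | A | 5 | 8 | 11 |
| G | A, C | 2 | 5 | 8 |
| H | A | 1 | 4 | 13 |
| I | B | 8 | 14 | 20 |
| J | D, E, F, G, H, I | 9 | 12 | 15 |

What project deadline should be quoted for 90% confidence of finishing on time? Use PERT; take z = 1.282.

te_A = (3 + 4·5 + 7)/6 = 30/6 = 5; σ²_A = ((7−3)/6)² = 0.444
te_B = (1 + 4·3 + 5)/6 = 18/6 = 3; σ²_B = ((5−1)/6)² = 0.444
te_C = (1 + 4·2 + 15)/6 = 24/6 = 4; σ²_C = ((15−1)/6)² = 5.444
te_D = (1 + 4·2 + 3)/6 = 12/6 = 2; σ²_D = ((3−1)/6)² = 0.111
te_E = (7 + 4·13 + 19)/6 = 78/6 = 13; σ²_E = ((19−7)/6)² = 4.000
te_F = (5 + 4·8 + 11)/6 = 48/6 = 8; σ²_F = ((11−5)/6)² = 1.000
te_G = (2 + 4·5 + 8)/6 = 30/6 = 5; σ²_G = ((8−2)/6)² = 1.000
te_H = (1 + 4·4 + 13)/6 = 30/6 = 5; σ²_H = ((13−1)/6)² = 4.000
te_I = (8 + 4·14 + 20)/6 = 84/6 = 14; σ²_I = ((20−8)/6)² = 4.000
te_J = (9 + 4·12 + 15)/6 = 72/6 = 12; σ²_J = ((15−9)/6)² = 1.000

Forward pass:
ES_A = 0; EF_A = 5
ES_B = 5; EF_B = 5+3 = 8
ES_C = max(EF_A=5, EF_B=8) = 8; EF_C = 8+4 = 12
ES_D = max(EF_A=5, EF_B=8) = 8; EF_D = 8+2 = 10
ES_E = 5; EF_E = 5+13 = 18
ES_F = 5; EF_F = 5+8 = 13
ES_G = max(EF_A=5, EF_C=12) = 12; EF_G = 12+5 = 17
ES_H = 5; EF_H = 5+5 = 10
ES_I = 8; EF_I = 8+14 = 22
ES_J = max(EF_D=10, EF_E=18, EF_F=13, EF_G=17, EF_H=10, EF_I=22) = 22; EF_J = 22+12 = 34
Expected project duration μ = 34 days. Critical path: A → B → I → J.

Variance along critical path = 0.444 + 0.444 + 4.000 + 1.000 = 5.889; σ = 2.427 days.
D = μ + z·σ = 34 + 1.282·2.427 = 37.1 days

37.1 days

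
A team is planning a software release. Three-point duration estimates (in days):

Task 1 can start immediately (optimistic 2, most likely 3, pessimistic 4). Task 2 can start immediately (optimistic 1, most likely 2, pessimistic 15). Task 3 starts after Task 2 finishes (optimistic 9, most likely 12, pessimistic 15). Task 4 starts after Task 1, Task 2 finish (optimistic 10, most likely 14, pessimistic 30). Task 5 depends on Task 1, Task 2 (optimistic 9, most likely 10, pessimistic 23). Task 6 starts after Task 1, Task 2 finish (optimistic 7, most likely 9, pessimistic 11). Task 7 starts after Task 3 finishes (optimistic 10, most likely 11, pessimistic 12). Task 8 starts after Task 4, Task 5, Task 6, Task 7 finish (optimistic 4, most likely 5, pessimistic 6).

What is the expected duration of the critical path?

32 days

te_Task 1 = (2 + 4·3 + 4)/6 = 18/6 = 3
te_Task 2 = (1 + 4·2 + 15)/6 = 24/6 = 4
te_Task 3 = (9 + 4·12 + 15)/6 = 72/6 = 12
te_Task 4 = (10 + 4·14 + 30)/6 = 96/6 = 16
te_Task 5 = (9 + 4·10 + 23)/6 = 72/6 = 12
te_Task 6 = (7 + 4·9 + 11)/6 = 54/6 = 9
te_Task 7 = (10 + 4·11 + 12)/6 = 66/6 = 11
te_Task 8 = (4 + 4·5 + 6)/6 = 30/6 = 5

Forward pass:
ES_Task 1 = 0; EF_Task 1 = 3
ES_Task 2 = 0; EF_Task 2 = 4
ES_Task 3 = 4; EF_Task 3 = 4+12 = 16
ES_Task 4 = max(EF_Task 1=3, EF_Task 2=4) = 4; EF_Task 4 = 4+16 = 20
ES_Task 5 = max(EF_Task 1=3, EF_Task 2=4) = 4; EF_Task 5 = 4+12 = 16
ES_Task 6 = max(EF_Task 1=3, EF_Task 2=4) = 4; EF_Task 6 = 4+9 = 13
ES_Task 7 = 16; EF_Task 7 = 16+11 = 27
ES_Task 8 = max(EF_Task 4=20, EF_Task 5=16, EF_Task 6=13, EF_Task 7=27) = 27; EF_Task 8 = 27+5 = 32
Expected project duration μ = 32 days. Critical path: Task 2 → Task 3 → Task 7 → Task 8.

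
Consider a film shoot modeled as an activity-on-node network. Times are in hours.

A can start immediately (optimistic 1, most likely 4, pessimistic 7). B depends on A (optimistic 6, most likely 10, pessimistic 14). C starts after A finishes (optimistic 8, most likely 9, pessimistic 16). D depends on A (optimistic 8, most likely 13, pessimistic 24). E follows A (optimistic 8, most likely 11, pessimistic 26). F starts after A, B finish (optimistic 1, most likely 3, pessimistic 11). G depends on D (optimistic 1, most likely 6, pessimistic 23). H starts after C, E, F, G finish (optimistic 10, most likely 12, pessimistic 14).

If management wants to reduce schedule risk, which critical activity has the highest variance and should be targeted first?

G

te_A = (1 + 4·4 + 7)/6 = 24/6 = 4; σ²_A = ((7−1)/6)² = 1.000
te_B = (6 + 4·10 + 14)/6 = 60/6 = 10; σ²_B = ((14−6)/6)² = 1.778
te_C = (8 + 4·9 + 16)/6 = 60/6 = 10; σ²_C = ((16−8)/6)² = 1.778
te_D = (8 + 4·13 + 24)/6 = 84/6 = 14; σ²_D = ((24−8)/6)² = 7.111
te_E = (8 + 4·11 + 26)/6 = 78/6 = 13; σ²_E = ((26−8)/6)² = 9.000
te_F = (1 + 4·3 + 11)/6 = 24/6 = 4; σ²_F = ((11−1)/6)² = 2.778
te_G = (1 + 4·6 + 23)/6 = 48/6 = 8; σ²_G = ((23−1)/6)² = 13.444
te_H = (10 + 4·12 + 14)/6 = 72/6 = 12; σ²_H = ((14−10)/6)² = 0.444

Forward pass:
ES_A = 0; EF_A = 4
ES_B = 4; EF_B = 4+10 = 14
ES_C = 4; EF_C = 4+10 = 14
ES_D = 4; EF_D = 4+14 = 18
ES_E = 4; EF_E = 4+13 = 17
ES_F = max(EF_A=4, EF_B=14) = 14; EF_F = 14+4 = 18
ES_G = 18; EF_G = 18+8 = 26
ES_H = max(EF_C=14, EF_E=17, EF_F=18, EF_G=26) = 26; EF_H = 26+12 = 38
Expected project duration μ = 38 hours. Critical path: A → D → G → H.

Variances on critical path: σ²_A=1.000, σ²_D=7.111, σ²_G=13.444, σ²_H=0.444.
Largest is σ²_G = 13.444.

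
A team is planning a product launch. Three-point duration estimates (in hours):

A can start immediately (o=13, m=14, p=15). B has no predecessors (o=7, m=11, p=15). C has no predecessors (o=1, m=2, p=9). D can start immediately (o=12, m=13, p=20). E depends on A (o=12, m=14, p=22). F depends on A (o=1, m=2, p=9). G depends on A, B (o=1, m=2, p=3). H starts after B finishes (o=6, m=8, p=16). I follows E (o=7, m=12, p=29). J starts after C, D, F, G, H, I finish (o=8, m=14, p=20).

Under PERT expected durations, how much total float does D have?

29 hours

te_A = (13 + 4·14 + 15)/6 = 84/6 = 14
te_B = (7 + 4·11 + 15)/6 = 66/6 = 11
te_C = (1 + 4·2 + 9)/6 = 18/6 = 3
te_D = (12 + 4·13 + 20)/6 = 84/6 = 14
te_E = (12 + 4·14 + 22)/6 = 90/6 = 15
te_F = (1 + 4·2 + 9)/6 = 18/6 = 3
te_G = (1 + 4·2 + 3)/6 = 12/6 = 2
te_H = (6 + 4·8 + 16)/6 = 54/6 = 9
te_I = (7 + 4·12 + 29)/6 = 84/6 = 14
te_J = (8 + 4·14 + 20)/6 = 84/6 = 14

Forward pass:
ES_A = 0; EF_A = 14
ES_B = 0; EF_B = 11
ES_C = 0; EF_C = 3
ES_D = 0; EF_D = 14
ES_E = 14; EF_E = 14+15 = 29
ES_F = 14; EF_F = 14+3 = 17
ES_G = max(EF_A=14, EF_B=11) = 14; EF_G = 14+2 = 16
ES_H = 11; EF_H = 11+9 = 20
ES_I = 29; EF_I = 29+14 = 43
ES_J = max(EF_C=3, EF_D=14, EF_F=17, EF_G=16, EF_H=20, EF_I=43) = 43; EF_J = 43+14 = 57
Expected project duration μ = 57 hours. Critical path: A → E → I → J.

Backward pass:
LF_J = 57; LS_J = 57−14 = 43
LF_I = LS_J = 43; LS_I = 43−14 = 29
LF_H = LS_J = 43; LS_H = 43−9 = 34
LF_G = LS_J = 43; LS_G = 43−2 = 41
LF_F = LS_J = 43; LS_F = 43−3 = 40
LF_E = LS_I = 29; LS_E = 29−15 = 14
LF_D = LS_J = 43; LS_D = 43−14 = 29
LF_C = LS_J = 43; LS_C = 43−3 = 40
LF_B = min(LS_G=41, LS_H=34) = 34; LS_B = 34−11 = 23
LF_A = min(LS_E=14, LS_F=40, LS_G=41) = 14; LS_A = 14−14 = 0
Slack_D = LS_D − ES_D = 29 − 0 = 29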